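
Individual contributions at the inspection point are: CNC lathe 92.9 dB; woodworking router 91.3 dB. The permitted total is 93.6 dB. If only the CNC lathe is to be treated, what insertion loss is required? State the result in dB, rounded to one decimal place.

3.2 dB

Everything except the CNC lathe sums to 10^(91.3/10) = 1.349e+09 in linear terms, 91.30 dB.
The limit corresponds to 10^(93.6/10) = 2.291e+09; subtracting the fixed part leaves 9.419e+08 for the CNC lathe, i.e. 89.74 dB.
So the CNC lathe must be reduced from 92.9 to 89.74 dB: IL = 3.16 dB.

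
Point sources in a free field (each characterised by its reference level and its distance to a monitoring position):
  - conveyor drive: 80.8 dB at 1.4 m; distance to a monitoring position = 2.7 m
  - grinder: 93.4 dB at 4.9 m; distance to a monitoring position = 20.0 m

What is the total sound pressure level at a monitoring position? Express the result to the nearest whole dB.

First find each source's level at the receiver (point-source: −20·log₁₀(r/r_ref)), then combine on an intensity basis.
conveyor drive: 80.8 − 20·log₁₀(2.7/1.4) = 80.8 − 5.70 = 75.10 dB.
grinder: 93.4 − 20·log₁₀(20.0/4.9) = 93.4 − 12.22 = 81.18 dB.
Σ 10^(L/10) = 1.636e+08 → L_total = 10·log₁₀(1.636e+08) = 82.14 dB.

82 dB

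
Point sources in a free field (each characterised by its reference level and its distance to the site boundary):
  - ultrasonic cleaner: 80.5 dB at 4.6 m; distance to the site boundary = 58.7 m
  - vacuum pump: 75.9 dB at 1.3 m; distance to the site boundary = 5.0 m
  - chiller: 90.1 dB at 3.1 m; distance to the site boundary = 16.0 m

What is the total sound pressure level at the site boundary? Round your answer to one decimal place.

76.2 dB

Propagate each source to the receiver with L = L_ref − 20·log₁₀(r/r_ref), then add intensities.
ultrasonic cleaner: 80.5 − 20·log₁₀(58.7/4.6) = 80.5 − 22.12 = 58.38 dB.
vacuum pump: 75.9 − 20·log₁₀(5.0/1.3) = 75.9 − 11.70 = 64.20 dB.
chiller: 90.1 − 20·log₁₀(16.0/3.1) = 90.1 − 14.26 = 75.84 dB.
Σ 10^(L/10) = 4.173e+07 → L_total = 10·log₁₀(4.173e+07) = 76.20 dB.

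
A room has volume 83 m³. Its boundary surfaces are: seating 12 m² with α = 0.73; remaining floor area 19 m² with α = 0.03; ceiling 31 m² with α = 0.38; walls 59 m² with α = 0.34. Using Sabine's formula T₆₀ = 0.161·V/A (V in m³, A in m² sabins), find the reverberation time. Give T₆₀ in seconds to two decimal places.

0.32 s

A = Σ Sᵢαᵢ = 12·0.73 + 19·0.03 + 31·0.38 + 59·0.34 = 41.17 m².
T₆₀ = 0.161·V/A = 0.161·83/41.17 = 0.325 s.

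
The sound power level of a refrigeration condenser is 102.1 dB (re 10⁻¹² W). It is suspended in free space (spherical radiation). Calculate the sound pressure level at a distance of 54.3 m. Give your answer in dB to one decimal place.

56.4 dB

Free-field spherical radiation: L_p = L_w − 10·log₁₀(4π·r²), r = 54.3 m.
4π·r² = 3.705e+04 m², 10·log₁₀ of that is 45.688 dB.
L_p = 102.1 − 45.688 = 56.41 dB.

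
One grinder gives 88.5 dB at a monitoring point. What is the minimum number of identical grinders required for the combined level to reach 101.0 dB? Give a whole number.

N identical sources give L₁ + 10·log₁₀ N, so require 10·log₁₀ N ≥ 101.0 − 88.5 = 12.5 dB.
N ≥ 10^(12.5/10) = 17.783, so N = 18.

18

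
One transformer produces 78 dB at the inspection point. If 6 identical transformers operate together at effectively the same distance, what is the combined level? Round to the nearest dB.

86 dB

With 6 equal, uncorrelated contributions the intensity is 6× that of one unit, giving a rise of 10·log₁₀ 6.
L_total = 78 + 10·log₁₀(6) = 78 + 7.782 = 85.78 dB.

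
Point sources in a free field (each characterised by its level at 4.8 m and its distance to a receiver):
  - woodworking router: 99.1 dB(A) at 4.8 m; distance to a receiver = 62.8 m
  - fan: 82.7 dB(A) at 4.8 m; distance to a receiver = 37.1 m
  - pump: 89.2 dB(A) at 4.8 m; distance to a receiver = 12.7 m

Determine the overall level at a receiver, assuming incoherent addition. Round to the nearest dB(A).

82 dB(A)

Propagate each source to the receiver with L = L_ref − 20·log₁₀(r/r_ref), then add intensities.
woodworking router: 99.1 − 20·log₁₀(62.8/4.8) = 99.1 − 22.33 = 76.77 dB(A).
fan: 82.7 − 20·log₁₀(37.1/4.8) = 82.7 − 17.76 = 64.94 dB(A).
pump: 89.2 − 20·log₁₀(12.7/4.8) = 89.2 − 8.45 = 80.75 dB(A).
Σ 10^(L/10) = 1.694e+08 → L_total = 10·log₁₀(1.694e+08) = 82.29 dB(A).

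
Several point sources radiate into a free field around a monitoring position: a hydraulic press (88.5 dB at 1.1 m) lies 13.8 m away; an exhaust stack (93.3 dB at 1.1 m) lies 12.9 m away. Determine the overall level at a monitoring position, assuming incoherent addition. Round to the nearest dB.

73 dB

First find each source's level at the receiver (point-source: −20·log₁₀(r/r_ref)), then combine on an intensity basis.
hydraulic press: 88.5 − 20·log₁₀(13.8/1.1) = 88.5 − 21.97 = 66.53 dB.
exhaust stack: 93.3 − 20·log₁₀(12.9/1.1) = 93.3 − 21.38 = 71.92 dB.
Σ 10^(L/10) = 2.004e+07 → L_total = 10·log₁₀(2.004e+07) = 73.02 dB.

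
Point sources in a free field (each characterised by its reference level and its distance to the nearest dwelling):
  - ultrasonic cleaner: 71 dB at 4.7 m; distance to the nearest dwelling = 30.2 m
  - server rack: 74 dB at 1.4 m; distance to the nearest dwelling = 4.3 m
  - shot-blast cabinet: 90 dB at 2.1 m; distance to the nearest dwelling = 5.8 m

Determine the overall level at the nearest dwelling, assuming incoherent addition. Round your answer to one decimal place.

81.3 dB

Apply inverse-square spreading to bring every level to the receiver, then sum 10^(L/10).
ultrasonic cleaner: 71 − 20·log₁₀(30.2/4.7) = 71 − 16.16 = 54.84 dB.
server rack: 74 − 20·log₁₀(4.3/1.4) = 74 − 9.75 = 64.25 dB.
shot-blast cabinet: 90 − 20·log₁₀(5.8/2.1) = 90 − 8.82 = 81.18 dB.
Σ 10^(L/10) = 1.341e+08 → L_total = 10·log₁₀(1.341e+08) = 81.27 dB.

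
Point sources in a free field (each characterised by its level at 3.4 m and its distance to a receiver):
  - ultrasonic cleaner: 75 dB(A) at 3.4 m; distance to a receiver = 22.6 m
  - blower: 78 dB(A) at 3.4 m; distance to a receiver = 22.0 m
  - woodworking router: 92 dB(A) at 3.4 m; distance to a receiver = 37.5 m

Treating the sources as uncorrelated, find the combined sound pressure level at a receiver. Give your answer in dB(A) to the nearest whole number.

72 dB(A)

Propagate each source to the receiver with L = L_ref − 20·log₁₀(r/r_ref), then add intensities.
ultrasonic cleaner: 75 − 20·log₁₀(22.6/3.4) = 75 − 16.45 = 58.55 dB(A).
blower: 78 − 20·log₁₀(22.0/3.4) = 78 − 16.22 = 61.78 dB(A).
woodworking router: 92 − 20·log₁₀(37.5/3.4) = 92 − 20.85 = 71.15 dB(A).
Σ 10^(L/10) = 1.525e+07 → L_total = 10·log₁₀(1.525e+07) = 71.83 dB(A).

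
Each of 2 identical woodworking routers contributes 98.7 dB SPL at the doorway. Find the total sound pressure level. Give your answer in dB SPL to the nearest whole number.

102 dB SPL

L_total = L₁ + 10·log₁₀ N for N identical incoherent sources.
L_total = 98.7 + 10·log₁₀(2) = 98.7 + 3.010 = 101.71 dB SPL.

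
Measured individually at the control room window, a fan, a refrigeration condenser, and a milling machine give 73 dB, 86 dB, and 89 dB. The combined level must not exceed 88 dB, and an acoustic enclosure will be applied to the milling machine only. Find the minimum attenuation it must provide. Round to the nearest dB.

6 dB

Fixed contribution from the other sources: Σ 10^(L/10) = 10^(73/10) + 10^(86/10) = 4.181e+08 (86.21 dB).
To meet 88 dB overall, the treated milling machine may contribute at most 10^(88/10) − 4.181e+08 = 2.129e+08, i.e. 83.28 dB.
Required insertion loss = 89 − 83.28 = 5.72 dB.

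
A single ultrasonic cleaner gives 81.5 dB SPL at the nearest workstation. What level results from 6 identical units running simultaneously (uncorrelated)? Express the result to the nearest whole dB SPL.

N identical incoherent sources raise the level by 10·log₁₀ N.
L_total = 81.5 + 10·log₁₀(6) = 81.5 + 7.782 = 89.28 dB SPL.

89 dB SPL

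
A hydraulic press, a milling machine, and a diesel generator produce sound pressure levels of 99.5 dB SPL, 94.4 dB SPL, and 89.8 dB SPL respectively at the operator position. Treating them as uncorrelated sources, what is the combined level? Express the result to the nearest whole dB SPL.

101 dB SPL

Incoherent sources combine by intensity addition: L_total = 10·log₁₀(Σ 10^(L_i/10)).
Σ 10^(L/10) = 10^(99.5/10) + 10^(94.4/10) + 10^(89.8/10) = 1.262e+10.
L_total = 10·log₁₀(1.262e+10) = 101.01 dB SPL.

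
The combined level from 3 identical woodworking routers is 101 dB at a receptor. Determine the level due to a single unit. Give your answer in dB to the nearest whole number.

3 equal contributions raise the level by 10·log₁₀ 3 = 4.771 dB, so each unit alone gives 101 − 4.771.

96 dB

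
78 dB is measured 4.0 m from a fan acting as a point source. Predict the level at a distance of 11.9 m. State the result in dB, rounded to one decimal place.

68.5 dB

Spherical spreading from a point source gives a 20·log₁₀(r₂/r₁) drop.
L₂ = 78 − 20·log₁₀(11.9/4.0) = 78 − 9.470 = 68.53 dB.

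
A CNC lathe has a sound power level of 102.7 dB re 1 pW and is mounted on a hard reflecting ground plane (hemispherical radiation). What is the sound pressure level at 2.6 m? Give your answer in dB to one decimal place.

86.4 dB

The power spreads over a hemisphere of area 2π·r², so L_p = L_w − 10·log₁₀(2π·r²).
2π·r² = 42.47 m², 10·log₁₀ of that is 16.281 dB.
L_p = 102.7 − 16.281 = 86.42 dB.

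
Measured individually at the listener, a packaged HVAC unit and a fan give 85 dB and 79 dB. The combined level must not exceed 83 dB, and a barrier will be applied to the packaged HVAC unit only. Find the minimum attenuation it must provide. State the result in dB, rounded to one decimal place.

4.2 dB

Fixed contribution from the other source: Σ 10^(L/10) = 10^(79/10) = 7.943e+07 (79.00 dB).
The limit corresponds to 10^(83/10) = 1.995e+08; subtracting the fixed part leaves 1.201e+08 for the packaged HVAC unit, i.e. 80.80 dB.
Required insertion loss = 85 − 80.80 = 4.20 dB.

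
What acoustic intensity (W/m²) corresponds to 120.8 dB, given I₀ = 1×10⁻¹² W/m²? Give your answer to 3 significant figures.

I = I₀·10^(L/10) = 10⁻¹² × 10^(120.8/10) = 10^(0.080).

1.20 W/m²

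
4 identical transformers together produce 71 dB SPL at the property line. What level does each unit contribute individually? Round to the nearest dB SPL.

For N identical incoherent sources L_total = L₁ + 10·log₁₀ N, so L₁ = 71 − 10·log₁₀(4) = 71 − 6.021.

65 dB SPL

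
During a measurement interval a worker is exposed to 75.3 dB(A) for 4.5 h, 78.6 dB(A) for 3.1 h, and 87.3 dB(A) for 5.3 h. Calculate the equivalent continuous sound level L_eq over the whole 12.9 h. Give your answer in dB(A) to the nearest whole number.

Weight each interval's intensity by its duration and average over T = 12.9 h:
Σ tᵢ·10^(Lᵢ/10) = 4.5·10^(75.3/10) + 3.1·10^(78.6/10) + 5.3·10^(87.3/10) = 3.223e+09.
L_eq = 10·log₁₀(3.223e+09/12.9) = 83.98 dB(A).

84 dB(A)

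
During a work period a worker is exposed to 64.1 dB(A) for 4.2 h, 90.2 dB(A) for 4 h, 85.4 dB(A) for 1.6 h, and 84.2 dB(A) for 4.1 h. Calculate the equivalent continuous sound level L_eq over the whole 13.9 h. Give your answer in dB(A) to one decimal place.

86.2 dB(A)

Weight each interval's intensity by its duration and average over T = 13.9 h:
Σ tᵢ·10^(Lᵢ/10) = 4.2·10^(64.1/10) + 4·10^(90.2/10) + 1.6·10^(85.4/10) + 4.1·10^(84.2/10) = 5.832e+09.
L_eq = 10·log₁₀(5.832e+09/13.9) = 86.23 dB(A).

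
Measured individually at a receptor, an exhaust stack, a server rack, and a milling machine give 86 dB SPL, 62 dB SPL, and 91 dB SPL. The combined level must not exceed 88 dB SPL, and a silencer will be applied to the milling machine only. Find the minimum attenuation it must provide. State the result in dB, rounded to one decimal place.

Fixed contribution from the other sources: Σ 10^(L/10) = 10^(86/10) + 10^(62/10) = 3.997e+08 (86.02 dB SPL).
The limit corresponds to 10^(88/10) = 6.310e+08; subtracting the fixed part leaves 2.313e+08 for the milling machine, i.e. 83.64 dB SPL.
Required insertion loss = 91 − 83.64 = 7.36 dB.

7.4 dB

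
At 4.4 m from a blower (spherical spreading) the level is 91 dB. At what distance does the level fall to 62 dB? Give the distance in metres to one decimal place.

124.0 m

For a point source L₁ − L₂ = 20·log₁₀(r₂/r₁), so r₂ = r₁·10^((L₁−L₂)/20).
r₂ = 4.4·10^((91−62)/20) = 4.4·10^(29.0/20) = 124.01 m.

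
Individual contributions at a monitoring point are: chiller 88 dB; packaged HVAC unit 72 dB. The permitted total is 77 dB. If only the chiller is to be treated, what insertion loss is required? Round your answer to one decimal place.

12.7 dB

Fixed contribution from the other source: Σ 10^(L/10) = 10^(72/10) = 1.585e+07 (72.00 dB).
The limit corresponds to 10^(77/10) = 5.012e+07; subtracting the fixed part leaves 3.427e+07 for the chiller, i.e. 75.35 dB.
Required insertion loss = 88 − 75.35 = 12.65 dB.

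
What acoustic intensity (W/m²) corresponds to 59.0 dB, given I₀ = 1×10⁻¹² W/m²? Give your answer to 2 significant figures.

7.9e-07 W/m²

L = 10·log₁₀(I/I₀) ⇒ I = I₀·10^(L/10) = 10⁻¹² × 10^5.90.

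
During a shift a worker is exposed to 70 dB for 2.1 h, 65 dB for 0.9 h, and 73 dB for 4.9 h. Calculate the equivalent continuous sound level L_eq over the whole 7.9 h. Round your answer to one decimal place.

71.9 dB

The energy average is taken in the linear domain: L_eq = 10·log₁₀[(Σ tᵢ·10^(Lᵢ/10))/T], T = 7.9 h.
Σ tᵢ·10^(Lᵢ/10) = 2.1·10^(70/10) + 0.9·10^(65/10) + 4.9·10^(73/10) = 1.216e+08.
L_eq = 10·log₁₀(1.216e+08/7.9) = 71.87 dB.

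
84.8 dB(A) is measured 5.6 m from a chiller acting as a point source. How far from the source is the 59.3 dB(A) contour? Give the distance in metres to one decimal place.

105.5 m

The 25.5 dB drop corresponds to a distance ratio of 10^(25.5/20) for a point source.
r₂ = 5.6·10^((84.8−59.3)/20) = 5.6·10^(25.5/20) = 105.48 m.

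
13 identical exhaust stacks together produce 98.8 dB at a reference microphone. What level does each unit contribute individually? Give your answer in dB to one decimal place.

87.7 dB

13 equal contributions raise the level by 10·log₁₀ 13 = 11.139 dB, so each unit alone gives 98.8 − 11.139.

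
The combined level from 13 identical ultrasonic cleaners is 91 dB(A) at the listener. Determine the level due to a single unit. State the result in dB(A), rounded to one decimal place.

79.9 dB(A)

Dividing the total intensity by 13 lowers the level by 10·log₁₀ 13 = 11.139 dB: L₁ = 91 − 11.139.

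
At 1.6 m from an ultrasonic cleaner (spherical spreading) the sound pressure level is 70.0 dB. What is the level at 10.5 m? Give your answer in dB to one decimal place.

53.7 dB

Point-source attenuation: ΔL = 20·log₁₀(r₂/r₁) = 20·log₁₀(10.5/1.6) = 16.341 dB.
L₂ = 70.0 − 20·log₁₀(10.5/1.6) = 70.0 − 16.341 = 53.66 dB.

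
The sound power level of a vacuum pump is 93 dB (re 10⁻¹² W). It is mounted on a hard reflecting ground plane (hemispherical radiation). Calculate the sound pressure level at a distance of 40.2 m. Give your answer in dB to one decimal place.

The power spreads over a hemisphere of area 2π·r², so L_p = L_w − 10·log₁₀(2π·r²).
2π·r² = 1.015e+04 m², 10·log₁₀ of that is 40.066 dB.
L_p = 93 − 40.066 = 52.93 dB.

52.9 dB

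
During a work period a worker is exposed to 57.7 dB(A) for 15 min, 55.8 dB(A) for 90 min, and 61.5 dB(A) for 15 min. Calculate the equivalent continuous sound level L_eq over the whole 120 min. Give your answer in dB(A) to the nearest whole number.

Weight each interval's intensity by its duration and average over T = 120 min:
Σ tᵢ·10^(Lᵢ/10) = 15·10^(57.7/10) + 90·10^(55.8/10) + 15·10^(61.5/10) = 6.424e+07.
L_eq = 10·log₁₀(6.424e+07/120) = 57.29 dB(A).

57 dB(A)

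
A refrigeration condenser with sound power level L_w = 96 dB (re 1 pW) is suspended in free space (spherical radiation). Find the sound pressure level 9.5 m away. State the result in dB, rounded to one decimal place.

Free-field spherical radiation: L_p = L_w − 10·log₁₀(4π·r²), r = 9.5 m.
4π·r² = 1134 m², 10·log₁₀ of that is 30.547 dB.
L_p = 96 − 30.547 = 65.45 dB.

65.5 dB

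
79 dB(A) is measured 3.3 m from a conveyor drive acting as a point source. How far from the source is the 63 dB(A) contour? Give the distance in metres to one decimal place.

The 16.0 dB drop corresponds to a distance ratio of 10^(16.0/20) for a point source.
r₂ = 3.3·10^((79−63)/20) = 3.3·10^(16.0/20) = 20.82 m.

20.8 m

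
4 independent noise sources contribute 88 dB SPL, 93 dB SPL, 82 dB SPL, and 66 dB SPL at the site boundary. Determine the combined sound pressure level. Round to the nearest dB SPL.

For uncorrelated sources the intensities add, so convert each level to linear form, sum, and take 10·log₁₀ of the total.
Σ 10^(L/10) = 10^(88/10) + 10^(93/10) + 10^(82/10) + 10^(66/10) = 2.789e+09.
L_total = 10·log₁₀(2.789e+09) = 94.45 dB SPL.

94 dB SPL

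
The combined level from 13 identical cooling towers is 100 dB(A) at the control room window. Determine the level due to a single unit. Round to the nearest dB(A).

89 dB(A)

13 equal contributions raise the level by 10·log₁₀ 13 = 11.139 dB, so each unit alone gives 100 − 11.139.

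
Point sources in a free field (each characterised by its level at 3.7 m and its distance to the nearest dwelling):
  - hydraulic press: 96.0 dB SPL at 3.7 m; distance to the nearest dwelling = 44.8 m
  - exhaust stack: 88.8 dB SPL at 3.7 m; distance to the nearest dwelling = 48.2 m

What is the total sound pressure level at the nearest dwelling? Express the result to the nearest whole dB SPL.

75 dB SPL

Apply inverse-square spreading to bring every level to the receiver, then sum 10^(L/10).
hydraulic press: 96.0 − 20·log₁₀(44.8/3.7) = 96.0 − 21.66 = 74.34 dB SPL.
exhaust stack: 88.8 − 20·log₁₀(48.2/3.7) = 88.8 − 22.30 = 66.50 dB SPL.
Σ 10^(L/10) = 3.162e+07 → L_total = 10·log₁₀(3.162e+07) = 75.00 dB SPL.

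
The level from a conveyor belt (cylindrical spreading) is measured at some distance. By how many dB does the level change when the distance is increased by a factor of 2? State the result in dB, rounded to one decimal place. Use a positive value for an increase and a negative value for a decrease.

-3.0 dB

With cylindrical spreading the level changes by −10·log₁₀(r₂/r₁).
ΔL = −10·log₁₀(2) = -3.01 dB.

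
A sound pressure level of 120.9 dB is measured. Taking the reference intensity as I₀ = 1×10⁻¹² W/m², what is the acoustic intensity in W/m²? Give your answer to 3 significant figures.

1.23 W/m²

I = I₀·10^(L/10) = 10⁻¹² × 10^(120.9/10) = 10^(0.090).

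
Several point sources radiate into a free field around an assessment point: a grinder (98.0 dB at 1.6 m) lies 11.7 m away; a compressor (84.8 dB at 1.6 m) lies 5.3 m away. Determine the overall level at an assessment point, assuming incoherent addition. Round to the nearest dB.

82 dB

Apply inverse-square spreading to bring every level to the receiver, then sum 10^(L/10).
grinder: 98.0 − 20·log₁₀(11.7/1.6) = 98.0 − 17.28 = 80.72 dB.
compressor: 84.8 − 20·log₁₀(5.3/1.6) = 84.8 − 10.40 = 74.40 dB.
Σ 10^(L/10) = 1.455e+08 → L_total = 10·log₁₀(1.455e+08) = 81.63 dB.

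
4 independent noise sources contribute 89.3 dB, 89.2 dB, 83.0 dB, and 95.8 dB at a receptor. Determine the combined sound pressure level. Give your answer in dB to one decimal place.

97.5 dB

Incoherent sources combine by intensity addition: L_total = 10·log₁₀(Σ 10^(L_i/10)).
Σ 10^(L/10) = 10^(89.3/10) + 10^(89.2/10) + 10^(83.0/10) + 10^(95.8/10) = 5.684e+09.
L_total = 10·log₁₀(5.684e+09) = 97.55 dB.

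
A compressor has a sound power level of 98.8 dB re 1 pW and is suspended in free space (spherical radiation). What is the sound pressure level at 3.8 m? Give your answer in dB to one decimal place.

76.2 dB

Free-field spherical radiation: L_p = L_w − 10·log₁₀(4π·r²), r = 3.8 m.
4π·r² = 181.5 m², 10·log₁₀ of that is 22.588 dB.
L_p = 98.8 − 22.588 = 76.21 dB.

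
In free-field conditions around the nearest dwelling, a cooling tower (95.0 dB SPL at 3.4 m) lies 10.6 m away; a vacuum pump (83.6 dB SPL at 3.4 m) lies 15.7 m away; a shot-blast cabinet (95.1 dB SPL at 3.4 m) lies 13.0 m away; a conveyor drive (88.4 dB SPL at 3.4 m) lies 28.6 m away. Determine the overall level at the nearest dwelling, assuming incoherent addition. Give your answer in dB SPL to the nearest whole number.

88 dB SPL

Apply inverse-square spreading to bring every level to the receiver, then sum 10^(L/10).
cooling tower: 95.0 − 20·log₁₀(10.6/3.4) = 95.0 − 9.88 = 85.12 dB SPL.
vacuum pump: 83.6 − 20·log₁₀(15.7/3.4) = 83.6 − 13.29 = 70.31 dB SPL.
shot-blast cabinet: 95.1 − 20·log₁₀(13.0/3.4) = 95.1 − 11.65 = 83.45 dB SPL.
conveyor drive: 88.4 − 20·log₁₀(28.6/3.4) = 88.4 − 18.50 = 69.90 dB SPL.
Σ 10^(L/10) = 5.672e+08 → L_total = 10·log₁₀(5.672e+08) = 87.54 dB SPL.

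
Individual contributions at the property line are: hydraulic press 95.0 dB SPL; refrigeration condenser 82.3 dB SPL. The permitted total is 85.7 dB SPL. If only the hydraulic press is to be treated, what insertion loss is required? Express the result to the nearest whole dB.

12 dB

Fixed contribution from the other source: Σ 10^(L/10) = 10^(82.3/10) = 1.698e+08 (82.30 dB SPL).
To meet 85.7 dB SPL overall, the treated hydraulic press may contribute at most 10^(85.7/10) − 1.698e+08 = 2.017e+08, i.e. 83.05 dB SPL.
Required insertion loss = 95.0 − 83.05 = 11.95 dB.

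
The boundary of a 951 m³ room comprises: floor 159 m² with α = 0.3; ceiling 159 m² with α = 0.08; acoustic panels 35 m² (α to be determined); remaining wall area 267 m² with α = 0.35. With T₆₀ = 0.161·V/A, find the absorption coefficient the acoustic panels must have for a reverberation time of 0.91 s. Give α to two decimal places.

Required total absorption A = 0.161·951/0.91 = 168.25 m².
Absorption from the other surfaces = 159·0.3 + 159·0.08 + 267·0.35 = 153.87 m², so the acoustic panels must supply 14.38 m² over 35 m².
α = 14.38/35 = 0.411.

0.41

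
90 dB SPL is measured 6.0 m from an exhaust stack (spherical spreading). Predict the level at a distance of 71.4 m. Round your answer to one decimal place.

Spherical spreading from a point source gives a 20·log₁₀(r₂/r₁) drop.
L₂ = 90 − 20·log₁₀(71.4/6.0) = 90 − 21.511 = 68.49 dB SPL.

68.5 dB SPL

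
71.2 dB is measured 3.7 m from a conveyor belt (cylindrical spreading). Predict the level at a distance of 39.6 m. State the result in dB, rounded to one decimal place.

For a line source, L₂ = L₁ − 10·log₁₀(r₂/r₁).
L₂ = 71.2 − 10·log₁₀(39.6/3.7) = 71.2 − 10.295 = 60.91 dB.

60.9 dB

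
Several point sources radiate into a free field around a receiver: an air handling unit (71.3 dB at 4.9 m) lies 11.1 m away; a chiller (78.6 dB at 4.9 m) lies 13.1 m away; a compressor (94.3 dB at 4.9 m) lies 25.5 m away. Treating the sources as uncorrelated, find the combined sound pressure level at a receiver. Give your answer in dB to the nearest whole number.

First find each source's level at the receiver (point-source: −20·log₁₀(r/r_ref)), then combine on an intensity basis.
air handling unit: 71.3 − 20·log₁₀(11.1/4.9) = 71.3 − 7.10 = 64.20 dB.
chiller: 78.6 − 20·log₁₀(13.1/4.9) = 78.6 − 8.54 = 70.06 dB.
compressor: 94.3 − 20·log₁₀(25.5/4.9) = 94.3 − 14.33 = 79.97 dB.
Σ 10^(L/10) = 1.121e+08 → L_total = 10·log₁₀(1.121e+08) = 80.50 dB.

80 dB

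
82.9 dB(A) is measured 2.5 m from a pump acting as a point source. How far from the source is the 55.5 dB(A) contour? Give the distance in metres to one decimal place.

The 27.4 dB drop corresponds to a distance ratio of 10^(27.4/20) for a point source.
r₂ = 2.5·10^((82.9−55.5)/20) = 2.5·10^(27.4/20) = 58.61 m.

58.6 m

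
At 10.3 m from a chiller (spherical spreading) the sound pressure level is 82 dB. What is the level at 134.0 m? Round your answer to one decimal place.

For a point source, L₂ = L₁ − 20·log₁₀(r₂/r₁).
L₂ = 82 − 20·log₁₀(134.0/10.3) = 82 − 22.285 = 59.71 dB.

59.7 dB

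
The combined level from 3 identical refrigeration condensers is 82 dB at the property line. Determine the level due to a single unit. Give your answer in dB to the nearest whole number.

77 dB

3 equal contributions raise the level by 10·log₁₀ 3 = 4.771 dB, so each unit alone gives 82 − 4.771.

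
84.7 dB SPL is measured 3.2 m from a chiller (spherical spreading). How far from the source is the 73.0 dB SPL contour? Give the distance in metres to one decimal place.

12.3 m

The 11.7 dB drop corresponds to a distance ratio of 10^(11.7/20) for a point source.
r₂ = 3.2·10^((84.7−73.0)/20) = 3.2·10^(11.7/20) = 12.31 m.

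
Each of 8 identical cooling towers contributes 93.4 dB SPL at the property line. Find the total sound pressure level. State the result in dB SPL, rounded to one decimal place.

102.4 dB SPL

L_total = L₁ + 10·log₁₀ N for N identical incoherent sources.
L_total = 93.4 + 10·log₁₀(8) = 93.4 + 9.031 = 102.43 dB SPL.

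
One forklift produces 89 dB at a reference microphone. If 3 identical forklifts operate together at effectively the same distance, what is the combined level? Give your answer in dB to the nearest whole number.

N identical incoherent sources raise the level by 10·log₁₀ N.
L_total = 89 + 10·log₁₀(3) = 89 + 4.771 = 93.77 dB.

94 dB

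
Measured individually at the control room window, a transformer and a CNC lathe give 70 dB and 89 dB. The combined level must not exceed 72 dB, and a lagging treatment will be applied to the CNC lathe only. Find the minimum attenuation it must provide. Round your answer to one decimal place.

The untreated sources together contribute 10^(70/10) = 1.000e+07, i.e. 70.00 dB.
The limit corresponds to 10^(72/10) = 1.585e+07; subtracting the fixed part leaves 5.849e+06 for the CNC lathe, i.e. 67.67 dB.
So the CNC lathe must be reduced from 89 to 67.67 dB: IL = 21.33 dB.

21.3 dB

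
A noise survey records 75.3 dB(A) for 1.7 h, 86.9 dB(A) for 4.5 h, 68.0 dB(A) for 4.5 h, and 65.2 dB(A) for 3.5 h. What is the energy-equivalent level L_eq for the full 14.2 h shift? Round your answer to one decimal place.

L_eq = 10·log₁₀[(1/T)·Σ tᵢ·10^(Lᵢ/10)] with T = 14.2 h.
Σ tᵢ·10^(Lᵢ/10) = 1.7·10^(75.3/10) + 4.5·10^(86.9/10) + 4.5·10^(68.0/10) + 3.5·10^(65.2/10) = 2.302e+09.
L_eq = 10·log₁₀(2.302e+09/14.2) = 82.10 dB(A).

82.1 dB(A)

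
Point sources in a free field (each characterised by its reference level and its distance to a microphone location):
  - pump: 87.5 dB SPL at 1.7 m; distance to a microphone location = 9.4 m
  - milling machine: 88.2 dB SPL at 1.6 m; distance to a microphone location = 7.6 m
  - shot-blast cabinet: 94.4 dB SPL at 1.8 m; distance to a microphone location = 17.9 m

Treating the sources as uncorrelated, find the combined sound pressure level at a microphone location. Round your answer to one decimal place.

Apply inverse-square spreading to bring every level to the receiver, then sum 10^(L/10).
pump: 87.5 − 20·log₁₀(9.4/1.7) = 87.5 − 14.85 = 72.65 dB SPL.
milling machine: 88.2 − 20·log₁₀(7.6/1.6) = 88.2 − 13.53 = 74.67 dB SPL.
shot-blast cabinet: 94.4 − 20·log₁₀(17.9/1.8) = 94.4 − 19.95 = 74.45 dB SPL.
Σ 10^(L/10) = 7.553e+07 → L_total = 10·log₁₀(7.553e+07) = 78.78 dB SPL.

78.8 dB SPL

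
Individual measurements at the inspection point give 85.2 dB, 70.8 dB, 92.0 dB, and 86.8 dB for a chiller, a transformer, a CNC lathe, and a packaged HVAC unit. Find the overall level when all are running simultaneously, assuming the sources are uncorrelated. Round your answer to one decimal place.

Incoherent sources combine by intensity addition: L_total = 10·log₁₀(Σ 10^(L_i/10)).
Σ 10^(L/10) = 10^(85.2/10) + 10^(70.8/10) + 10^(92.0/10) + 10^(86.8/10) = 2.407e+09.
L_total = 10·log₁₀(2.407e+09) = 93.81 dB.

93.8 dB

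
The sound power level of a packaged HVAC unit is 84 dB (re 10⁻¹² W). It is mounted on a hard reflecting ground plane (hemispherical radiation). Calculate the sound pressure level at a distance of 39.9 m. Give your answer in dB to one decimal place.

Free-field hemispherical radiation: L_p = L_w − 10·log₁₀(2π·r²), r = 39.9 m.
2π·r² = 1e+04 m², 10·log₁₀ of that is 40.001 dB.
L_p = 84 − 40.001 = 44.00 dB.

44.0 dB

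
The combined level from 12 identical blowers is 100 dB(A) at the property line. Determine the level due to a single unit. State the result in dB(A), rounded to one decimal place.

89.2 dB(A)

For N identical incoherent sources L_total = L₁ + 10·log₁₀ N, so L₁ = 100 − 10·log₁₀(12) = 100 − 10.792.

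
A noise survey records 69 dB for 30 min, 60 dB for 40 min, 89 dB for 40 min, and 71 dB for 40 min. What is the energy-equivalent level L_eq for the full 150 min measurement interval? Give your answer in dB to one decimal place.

83.4 dB

L_eq = 10·log₁₀[(1/T)·Σ tᵢ·10^(Lᵢ/10)] with T = 150 min.
Σ tᵢ·10^(Lᵢ/10) = 30·10^(69/10) + 40·10^(60/10) + 40·10^(89/10) + 40·10^(71/10) = 3.255e+10.
L_eq = 10·log₁₀(3.255e+10/150) = 83.37 dB.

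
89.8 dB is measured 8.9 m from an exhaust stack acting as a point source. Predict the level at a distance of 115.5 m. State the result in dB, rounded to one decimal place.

67.5 dB

Point-source attenuation: ΔL = 20·log₁₀(r₂/r₁) = 20·log₁₀(115.5/8.9) = 22.264 dB.
L₂ = 89.8 − 20·log₁₀(115.5/8.9) = 89.8 − 22.264 = 67.54 dB.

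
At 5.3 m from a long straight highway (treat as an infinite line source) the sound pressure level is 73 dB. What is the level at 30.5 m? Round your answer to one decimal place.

Cylindrical spreading from a line source gives a 10·log₁₀(r₂/r₁) drop.
L₂ = 73 − 10·log₁₀(30.5/5.3) = 73 − 7.600 = 65.40 dB.

65.4 dB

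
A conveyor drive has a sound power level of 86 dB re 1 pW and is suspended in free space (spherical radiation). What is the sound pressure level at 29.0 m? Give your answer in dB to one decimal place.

The power spreads over a sphere of area 4π·r², so L_p = L_w − 10·log₁₀(4π·r²).
4π·r² = 1.057e+04 m², 10·log₁₀ of that is 40.240 dB.
L_p = 86 − 40.240 = 45.76 dB.

45.8 dB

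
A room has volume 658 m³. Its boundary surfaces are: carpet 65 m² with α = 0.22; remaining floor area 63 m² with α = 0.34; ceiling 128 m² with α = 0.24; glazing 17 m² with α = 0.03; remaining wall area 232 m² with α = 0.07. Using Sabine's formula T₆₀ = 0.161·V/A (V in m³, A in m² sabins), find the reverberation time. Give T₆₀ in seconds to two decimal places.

Total absorption A = 65·0.22 + 63·0.34 + 128·0.24 + 17·0.03 + 232·0.07 = 83.19 m² sabins.
T₆₀ = 0.161·V/A = 0.161·658/83.19 = 1.273 s.

1.27 s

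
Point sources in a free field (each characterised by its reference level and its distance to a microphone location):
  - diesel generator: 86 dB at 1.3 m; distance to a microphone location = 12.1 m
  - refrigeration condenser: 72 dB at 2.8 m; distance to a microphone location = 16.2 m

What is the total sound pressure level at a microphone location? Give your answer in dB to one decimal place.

67.0 dB

Apply inverse-square spreading to bring every level to the receiver, then sum 10^(L/10).
diesel generator: 86 − 20·log₁₀(12.1/1.3) = 86 − 19.38 = 66.62 dB.
refrigeration condenser: 72 − 20·log₁₀(16.2/2.8) = 72 − 15.25 = 56.75 dB.
Σ 10^(L/10) = 5.069e+06 → L_total = 10·log₁₀(5.069e+06) = 67.05 dB.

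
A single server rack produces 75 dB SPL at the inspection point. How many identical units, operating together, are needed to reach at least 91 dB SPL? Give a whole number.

The shortfall is 91 − 75 = 16.0 dB, and N units add 10·log₁₀ N, so need 10·log₁₀ N ≥ 16.0.
N ≥ 10^(16.0/10) = 39.811, so N = 40.

40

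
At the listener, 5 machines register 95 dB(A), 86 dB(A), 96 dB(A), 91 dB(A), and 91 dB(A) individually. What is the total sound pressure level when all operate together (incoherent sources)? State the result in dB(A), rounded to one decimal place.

100.0 dB(A)

For uncorrelated sources the intensities add, so convert each level to linear form, sum, and take 10·log₁₀ of the total.
Σ 10^(L/10) = 10^(95/10) + 10^(86/10) + 10^(96/10) + 10^(91/10) + 10^(91/10) = 1.006e+10.
L_total = 10·log₁₀(1.006e+10) = 100.03 dB(A).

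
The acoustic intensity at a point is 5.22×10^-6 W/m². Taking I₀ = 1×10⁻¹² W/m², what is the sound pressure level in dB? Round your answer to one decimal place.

Dividing by I₀ shifts the exponent by 12: I/I₀ = 5.22×10^6.
L = 10·(0.7177 + 6) = 67.18 dB.

67.2 dB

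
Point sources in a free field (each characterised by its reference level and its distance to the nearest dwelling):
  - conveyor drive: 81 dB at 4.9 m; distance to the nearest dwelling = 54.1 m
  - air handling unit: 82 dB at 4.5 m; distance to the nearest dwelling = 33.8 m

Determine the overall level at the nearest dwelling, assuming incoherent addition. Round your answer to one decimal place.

Apply inverse-square spreading to bring every level to the receiver, then sum 10^(L/10).
conveyor drive: 81 − 20·log₁₀(54.1/4.9) = 81 − 20.86 = 60.14 dB.
air handling unit: 82 − 20·log₁₀(33.8/4.5) = 82 − 17.51 = 64.49 dB.
Σ 10^(L/10) = 3.842e+06 → L_total = 10·log₁₀(3.842e+06) = 65.85 dB.

65.8 dB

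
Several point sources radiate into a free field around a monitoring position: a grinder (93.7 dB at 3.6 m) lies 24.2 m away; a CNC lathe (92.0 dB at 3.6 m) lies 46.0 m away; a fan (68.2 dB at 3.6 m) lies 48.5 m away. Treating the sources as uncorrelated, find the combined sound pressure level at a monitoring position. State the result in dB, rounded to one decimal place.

77.9 dB

First find each source's level at the receiver (point-source: −20·log₁₀(r/r_ref)), then combine on an intensity basis.
grinder: 93.7 − 20·log₁₀(24.2/3.6) = 93.7 − 16.55 = 77.15 dB.
CNC lathe: 92.0 − 20·log₁₀(46.0/3.6) = 92.0 − 22.13 = 69.87 dB.
fan: 68.2 − 20·log₁₀(48.5/3.6) = 68.2 − 22.59 = 45.61 dB.
Σ 10^(L/10) = 6.162e+07 → L_total = 10·log₁₀(6.162e+07) = 77.90 dB.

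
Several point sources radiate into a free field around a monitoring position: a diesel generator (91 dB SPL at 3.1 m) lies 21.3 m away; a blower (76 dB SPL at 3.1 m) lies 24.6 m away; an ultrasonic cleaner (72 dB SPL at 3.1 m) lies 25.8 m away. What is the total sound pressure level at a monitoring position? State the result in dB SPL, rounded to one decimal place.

Propagate each source to the receiver with L = L_ref − 20·log₁₀(r/r_ref), then add intensities.
diesel generator: 91 − 20·log₁₀(21.3/3.1) = 91 − 16.74 = 74.26 dB SPL.
blower: 76 − 20·log₁₀(24.6/3.1) = 76 − 17.99 = 58.01 dB SPL.
ultrasonic cleaner: 72 − 20·log₁₀(25.8/3.1) = 72 − 18.41 = 53.59 dB SPL.
Σ 10^(L/10) = 2.753e+07 → L_total = 10·log₁₀(2.753e+07) = 74.40 dB SPL.

74.4 dB SPL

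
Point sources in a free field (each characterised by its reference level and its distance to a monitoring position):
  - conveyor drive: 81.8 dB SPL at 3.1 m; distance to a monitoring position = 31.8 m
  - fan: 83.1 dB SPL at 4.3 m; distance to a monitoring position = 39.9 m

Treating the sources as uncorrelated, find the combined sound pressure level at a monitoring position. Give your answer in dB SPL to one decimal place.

Apply inverse-square spreading to bring every level to the receiver, then sum 10^(L/10).
conveyor drive: 81.8 − 20·log₁₀(31.8/3.1) = 81.8 − 20.22 = 61.58 dB SPL.
fan: 83.1 − 20·log₁₀(39.9/4.3) = 83.1 − 19.35 = 63.75 dB SPL.
Σ 10^(L/10) = 3.810e+06 → L_total = 10·log₁₀(3.810e+06) = 65.81 dB SPL.

65.8 dB SPL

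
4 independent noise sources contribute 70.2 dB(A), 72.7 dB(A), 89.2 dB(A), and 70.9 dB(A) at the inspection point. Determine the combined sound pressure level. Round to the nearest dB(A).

89 dB(A)

Incoherent sources combine by intensity addition: L_total = 10·log₁₀(Σ 10^(L_i/10)).
Σ 10^(L/10) = 10^(70.2/10) + 10^(72.7/10) + 10^(89.2/10) + 10^(70.9/10) = 8.732e+08.
L_total = 10·log₁₀(8.732e+08) = 89.41 dB(A).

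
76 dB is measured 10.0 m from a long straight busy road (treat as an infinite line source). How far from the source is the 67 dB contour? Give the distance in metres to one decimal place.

For a line source L₁ − L₂ = 10·log₁₀(r₂/r₁), so r₂ = r₁·10^((L₁−L₂)/10).
r₂ = 10.0·10^((76−67)/10) = 10.0·10^(9.0/10) = 79.43 m.

79.4 m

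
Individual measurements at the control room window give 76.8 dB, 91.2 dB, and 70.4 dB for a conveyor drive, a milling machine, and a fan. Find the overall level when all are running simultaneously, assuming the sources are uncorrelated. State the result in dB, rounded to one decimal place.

For uncorrelated sources the intensities add, so convert each level to linear form, sum, and take 10·log₁₀ of the total.
Σ 10^(L/10) = 10^(76.8/10) + 10^(91.2/10) + 10^(70.4/10) = 1.377e+09.
L_total = 10·log₁₀(1.377e+09) = 91.39 dB.

91.4 dB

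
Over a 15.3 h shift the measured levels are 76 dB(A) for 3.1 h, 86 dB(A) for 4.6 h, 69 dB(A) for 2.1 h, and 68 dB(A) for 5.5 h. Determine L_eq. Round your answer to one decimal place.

81.2 dB(A)

The energy average is taken in the linear domain: L_eq = 10·log₁₀[(Σ tᵢ·10^(Lᵢ/10))/T], T = 15.3 h.
Σ tᵢ·10^(Lᵢ/10) = 3.1·10^(76/10) + 4.6·10^(86/10) + 2.1·10^(69/10) + 5.5·10^(68/10) = 2.006e+09.
L_eq = 10·log₁₀(2.006e+09/15.3) = 81.18 dB(A).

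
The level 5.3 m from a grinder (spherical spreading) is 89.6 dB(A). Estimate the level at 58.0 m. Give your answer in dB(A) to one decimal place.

Spherical spreading from a point source gives a 20·log₁₀(r₂/r₁) drop.
L₂ = 89.6 − 20·log₁₀(58.0/5.3) = 89.6 − 20.783 = 68.82 dB(A).

68.8 dB(A)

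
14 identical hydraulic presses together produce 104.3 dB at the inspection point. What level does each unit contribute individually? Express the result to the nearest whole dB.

93 dB

14 equal contributions raise the level by 10·log₁₀ 14 = 11.461 dB, so each unit alone gives 104.3 − 11.461.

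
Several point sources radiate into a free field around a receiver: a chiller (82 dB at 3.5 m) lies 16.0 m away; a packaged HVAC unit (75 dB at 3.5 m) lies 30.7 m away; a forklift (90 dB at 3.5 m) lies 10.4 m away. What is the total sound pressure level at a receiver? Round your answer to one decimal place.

First find each source's level at the receiver (point-source: −20·log₁₀(r/r_ref)), then combine on an intensity basis.
chiller: 82 − 20·log₁₀(16.0/3.5) = 82 − 13.20 = 68.80 dB.
packaged HVAC unit: 75 − 20·log₁₀(30.7/3.5) = 75 − 18.86 = 56.14 dB.
forklift: 90 − 20·log₁₀(10.4/3.5) = 90 − 9.46 = 80.54 dB.
Σ 10^(L/10) = 1.213e+08 → L_total = 10·log₁₀(1.213e+08) = 80.84 dB.

80.8 dB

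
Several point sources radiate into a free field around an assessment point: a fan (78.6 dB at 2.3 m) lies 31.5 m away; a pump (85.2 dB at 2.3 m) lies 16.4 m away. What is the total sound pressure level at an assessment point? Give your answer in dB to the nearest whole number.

68 dB

First find each source's level at the receiver (point-source: −20·log₁₀(r/r_ref)), then combine on an intensity basis.
fan: 78.6 − 20·log₁₀(31.5/2.3) = 78.6 − 22.73 = 55.87 dB.
pump: 85.2 − 20·log₁₀(16.4/2.3) = 85.2 − 17.06 = 68.14 dB.
Σ 10^(L/10) = 6.899e+06 → L_total = 10·log₁₀(6.899e+06) = 68.39 dB.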